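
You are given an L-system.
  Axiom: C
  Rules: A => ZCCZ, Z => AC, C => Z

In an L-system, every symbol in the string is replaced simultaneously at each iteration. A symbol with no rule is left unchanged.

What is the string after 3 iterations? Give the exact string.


Step 0: C
Step 1: Z
Step 2: AC
Step 3: ZCCZZ

Answer: ZCCZZ


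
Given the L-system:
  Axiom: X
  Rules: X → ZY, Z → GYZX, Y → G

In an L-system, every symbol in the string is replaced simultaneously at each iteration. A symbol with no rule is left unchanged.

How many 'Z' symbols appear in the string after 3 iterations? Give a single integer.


Answer: 2

Derivation:
Step 0: X  (0 'Z')
Step 1: ZY  (1 'Z')
Step 2: GYZXG  (1 'Z')
Step 3: GGGYZXZYG  (2 'Z')


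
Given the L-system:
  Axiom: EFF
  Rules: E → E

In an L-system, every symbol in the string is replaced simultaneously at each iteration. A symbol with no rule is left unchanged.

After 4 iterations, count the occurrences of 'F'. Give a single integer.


Step 0: EFF  (2 'F')
Step 1: EFF  (2 'F')
Step 2: EFF  (2 'F')
Step 3: EFF  (2 'F')
Step 4: EFF  (2 'F')

Answer: 2


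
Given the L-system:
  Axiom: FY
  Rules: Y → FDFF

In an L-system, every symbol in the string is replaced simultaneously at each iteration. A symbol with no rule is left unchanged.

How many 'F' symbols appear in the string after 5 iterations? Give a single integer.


Answer: 4

Derivation:
Step 0: FY  (1 'F')
Step 1: FFDFF  (4 'F')
Step 2: FFDFF  (4 'F')
Step 3: FFDFF  (4 'F')
Step 4: FFDFF  (4 'F')
Step 5: FFDFF  (4 'F')


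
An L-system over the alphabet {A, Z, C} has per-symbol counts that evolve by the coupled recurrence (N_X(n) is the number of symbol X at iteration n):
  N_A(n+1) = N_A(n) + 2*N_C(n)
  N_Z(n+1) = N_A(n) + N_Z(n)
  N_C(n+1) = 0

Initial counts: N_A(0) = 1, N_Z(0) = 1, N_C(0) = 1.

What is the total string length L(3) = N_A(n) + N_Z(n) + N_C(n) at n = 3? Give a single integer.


Answer: 11

Derivation:
Step 0: N_A=1, N_Z=1, N_C=1, L=3
Step 1: N_A=3, N_Z=2, N_C=0, L=5
Step 2: N_A=3, N_Z=5, N_C=0, L=8
Step 3: N_A=3, N_Z=8, N_C=0, L=11


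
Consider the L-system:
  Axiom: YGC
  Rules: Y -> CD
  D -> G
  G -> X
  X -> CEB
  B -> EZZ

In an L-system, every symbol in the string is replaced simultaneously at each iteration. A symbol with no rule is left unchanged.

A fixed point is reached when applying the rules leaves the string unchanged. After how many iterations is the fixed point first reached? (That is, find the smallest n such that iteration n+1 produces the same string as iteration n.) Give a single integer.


Answer: 5

Derivation:
Step 0: YGC
Step 1: CDXC
Step 2: CGCEBC
Step 3: CXCEEZZC
Step 4: CCEBCEEZZC
Step 5: CCEEZZCEEZZC
Step 6: CCEEZZCEEZZC  (unchanged — fixed point at step 5)


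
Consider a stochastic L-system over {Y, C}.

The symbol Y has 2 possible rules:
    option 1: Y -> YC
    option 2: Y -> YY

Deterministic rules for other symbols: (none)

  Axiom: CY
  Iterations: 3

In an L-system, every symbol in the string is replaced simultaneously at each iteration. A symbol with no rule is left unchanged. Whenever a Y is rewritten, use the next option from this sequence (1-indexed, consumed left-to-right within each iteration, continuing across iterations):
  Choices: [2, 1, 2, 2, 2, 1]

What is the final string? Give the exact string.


Step 0: CY
Step 1: CYY  (used choices [2])
Step 2: CYCYY  (used choices [1, 2])
Step 3: CYYCYYYC  (used choices [2, 2, 1])

Answer: CYYCYYYC


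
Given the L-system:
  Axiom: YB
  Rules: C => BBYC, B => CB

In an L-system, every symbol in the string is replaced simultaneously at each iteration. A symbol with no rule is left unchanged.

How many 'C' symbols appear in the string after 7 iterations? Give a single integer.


Step 0: YB  (0 'C')
Step 1: YCB  (1 'C')
Step 2: YBBYCCB  (2 'C')
Step 3: YCBCBYBBYCBBYCCB  (5 'C')
Step 4: YBBYCCBBBYCCBYCBCBYBBYCCBCBYBBYCBBYCCB  (12 'C')
Step 5: YCBCBYBBYCBBYCCBCBCBYBBYCBBYCCBYBBYCCBBBYCCBYCBCBYBBYCBBYCCBBBYCCBYCBCBYBBYCCBCBYBBYCBBYCCB  (29 'C')
Step 6: YBBYCCBBBYCCBYCBCBYBBYCCBCBYBBYCBBYCCBBBYCCBBBYCCBYCBCBYBBYCCBCBYBBYCBBYCCBYCBCBYBBYCBBYCCBCBCBYBBYCBBYCCBYBBYCCBBBYCCBYCBCBYBBYCCBCBYBBYCBBYCCBCBCBYBBYCBBYCCBYBBYCCBBBYCCBYCBCBYBBYCBBYCCBBBYCCBYCBCBYBBYCCBCBYBBYCBBYCCB  (70 'C')
Step 7: YCBCBYBBYCBBYCCBCBCBYBBYCBBYCCBYBBYCCBBBYCCBYCBCBYBBYCBBYCCBBBYCCBYCBCBYBBYCCBCBYBBYCBBYCCBCBCBYBBYCBBYCCBCBCBYBBYCBBYCCBYBBYCCBBBYCCBYCBCBYBBYCBBYCCBBBYCCBYCBCBYBBYCCBCBYBBYCBBYCCBYBBYCCBBBYCCBYCBCBYBBYCCBCBYBBYCBBYCCBBBYCCBBBYCCBYCBCBYBBYCCBCBYBBYCBBYCCBYCBCBYBBYCBBYCCBCBCBYBBYCBBYCCBYBBYCCBBBYCCBYCBCBYBBYCBBYCCBBBYCCBYCBCBYBBYCCBCBYBBYCBBYCCBBBYCCBBBYCCBYCBCBYBBYCCBCBYBBYCBBYCCBYCBCBYBBYCBBYCCBCBCBYBBYCBBYCCBYBBYCCBBBYCCBYCBCBYBBYCCBCBYBBYCBBYCCBCBCBYBBYCBBYCCBYBBYCCBBBYCCBYCBCBYBBYCBBYCCBBBYCCBYCBCBYBBYCCBCBYBBYCBBYCCB  (169 'C')

Answer: 169


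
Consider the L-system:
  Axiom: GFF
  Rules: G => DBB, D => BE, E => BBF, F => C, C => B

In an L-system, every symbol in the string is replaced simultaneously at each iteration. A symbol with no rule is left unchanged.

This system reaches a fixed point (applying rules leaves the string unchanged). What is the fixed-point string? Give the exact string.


Answer: BBBBBBBB

Derivation:
Step 0: GFF
Step 1: DBBCC
Step 2: BEBBBB
Step 3: BBBFBBBB
Step 4: BBBCBBBB
Step 5: BBBBBBBB
Step 6: BBBBBBBB  (unchanged — fixed point at step 5)


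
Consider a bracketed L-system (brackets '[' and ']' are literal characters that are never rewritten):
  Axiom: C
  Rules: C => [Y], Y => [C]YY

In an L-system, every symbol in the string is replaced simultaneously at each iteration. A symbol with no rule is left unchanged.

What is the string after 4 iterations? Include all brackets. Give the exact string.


Step 0: C
Step 1: [Y]
Step 2: [[C]YY]
Step 3: [[[Y]][C]YY[C]YY]
Step 4: [[[[C]YY]][[Y]][C]YY[C]YY[[Y]][C]YY[C]YY]

Answer: [[[[C]YY]][[Y]][C]YY[C]YY[[Y]][C]YY[C]YY]


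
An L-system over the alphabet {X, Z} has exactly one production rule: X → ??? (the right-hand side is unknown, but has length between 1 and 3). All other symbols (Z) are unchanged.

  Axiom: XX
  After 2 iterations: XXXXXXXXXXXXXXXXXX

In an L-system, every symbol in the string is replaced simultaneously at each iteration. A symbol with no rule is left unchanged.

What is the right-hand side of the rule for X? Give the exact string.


Answer: XXX

Derivation:
Trying X → XXX:
  Step 0: XX
  Step 1: XXXXXX
  Step 2: XXXXXXXXXXXXXXXXXX
Matches the given result.


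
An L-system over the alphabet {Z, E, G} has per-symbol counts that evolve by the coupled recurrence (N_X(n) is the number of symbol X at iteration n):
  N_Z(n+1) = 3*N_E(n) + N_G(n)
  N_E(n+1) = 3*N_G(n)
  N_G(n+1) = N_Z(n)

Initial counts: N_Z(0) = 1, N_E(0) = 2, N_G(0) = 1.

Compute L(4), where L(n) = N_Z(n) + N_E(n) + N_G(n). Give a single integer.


Step 0: N_Z=1, N_E=2, N_G=1, L=4
Step 1: N_Z=7, N_E=3, N_G=1, L=11
Step 2: N_Z=10, N_E=3, N_G=7, L=20
Step 3: N_Z=16, N_E=21, N_G=10, L=47
Step 4: N_Z=73, N_E=30, N_G=16, L=119

Answer: 119


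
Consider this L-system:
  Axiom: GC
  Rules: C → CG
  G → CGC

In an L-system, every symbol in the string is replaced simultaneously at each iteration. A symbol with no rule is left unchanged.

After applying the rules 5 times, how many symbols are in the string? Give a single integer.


Answer: 169

Derivation:
Step 0: length = 2
Step 1: length = 5
Step 2: length = 12
Step 3: length = 29
Step 4: length = 70
Step 5: length = 169


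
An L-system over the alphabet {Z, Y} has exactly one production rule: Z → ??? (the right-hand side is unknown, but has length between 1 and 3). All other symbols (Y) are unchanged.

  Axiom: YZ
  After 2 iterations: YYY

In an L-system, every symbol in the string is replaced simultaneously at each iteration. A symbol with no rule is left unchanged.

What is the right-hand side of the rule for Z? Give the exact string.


Trying Z → YY:
  Step 0: YZ
  Step 1: YYY
  Step 2: YYY
Matches the given result.

Answer: YY


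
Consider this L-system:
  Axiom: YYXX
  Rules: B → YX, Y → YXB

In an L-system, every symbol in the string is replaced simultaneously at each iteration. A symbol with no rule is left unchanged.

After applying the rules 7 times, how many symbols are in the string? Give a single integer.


Answer: 176

Derivation:
Step 0: length = 4
Step 1: length = 8
Step 2: length = 14
Step 3: length = 24
Step 4: length = 40
Step 5: length = 66
Step 6: length = 108
Step 7: length = 176


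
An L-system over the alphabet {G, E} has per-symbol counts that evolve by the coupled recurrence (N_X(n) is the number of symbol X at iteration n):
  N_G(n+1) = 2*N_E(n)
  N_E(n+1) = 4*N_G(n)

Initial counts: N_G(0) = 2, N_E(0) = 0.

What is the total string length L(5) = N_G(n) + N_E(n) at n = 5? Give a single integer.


Answer: 512

Derivation:
Step 0: N_G=2, N_E=0, L=2
Step 1: N_G=0, N_E=8, L=8
Step 2: N_G=16, N_E=0, L=16
Step 3: N_G=0, N_E=64, L=64
Step 4: N_G=128, N_E=0, L=128
Step 5: N_G=0, N_E=512, L=512


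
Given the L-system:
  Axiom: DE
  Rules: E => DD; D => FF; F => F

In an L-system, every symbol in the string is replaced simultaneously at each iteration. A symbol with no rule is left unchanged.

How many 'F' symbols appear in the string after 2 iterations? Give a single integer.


Answer: 6

Derivation:
Step 0: DE  (0 'F')
Step 1: FFDD  (2 'F')
Step 2: FFFFFF  (6 'F')


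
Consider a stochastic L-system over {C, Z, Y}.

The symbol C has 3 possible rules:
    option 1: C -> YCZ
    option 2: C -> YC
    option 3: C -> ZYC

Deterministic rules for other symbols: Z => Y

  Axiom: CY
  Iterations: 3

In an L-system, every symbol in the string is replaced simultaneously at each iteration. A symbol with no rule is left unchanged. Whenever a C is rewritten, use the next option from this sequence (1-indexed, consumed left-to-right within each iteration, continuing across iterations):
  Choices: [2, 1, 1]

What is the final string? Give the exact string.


Step 0: CY
Step 1: YCY  (used choices [2])
Step 2: YYCZY  (used choices [1])
Step 3: YYYCZYY  (used choices [1])

Answer: YYYCZYY


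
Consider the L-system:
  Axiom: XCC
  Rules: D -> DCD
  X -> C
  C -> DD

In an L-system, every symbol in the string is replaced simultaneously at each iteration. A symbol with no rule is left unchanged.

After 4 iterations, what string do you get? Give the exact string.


Step 0: XCC
Step 1: CDDDD
Step 2: DDDCDDCDDCDDCD
Step 3: DCDDCDDCDDDDCDDCDDDDCDDCDDDDCDDCDDDDCD
Step 4: DCDDDDCDDCDDDDCDDCDDDDCDDCDDCDDCDDDDCDDCDDDDCDDCDDCDDCDDDDCDDCDDDDCDDCDDCDDCDDDDCDDCDDDDCDDCDDCDDCDDDDCD

Answer: DCDDDDCDDCDDDDCDDCDDDDCDDCDDCDDCDDDDCDDCDDDDCDDCDDCDDCDDDDCDDCDDDDCDDCDDCDDCDDDDCDDCDDDDCDDCDDCDDCDDDDCD


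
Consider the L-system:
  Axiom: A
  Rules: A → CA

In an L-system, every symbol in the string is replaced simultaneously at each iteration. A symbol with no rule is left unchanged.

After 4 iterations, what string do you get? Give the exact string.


Step 0: A
Step 1: CA
Step 2: CCA
Step 3: CCCA
Step 4: CCCCA

Answer: CCCCA


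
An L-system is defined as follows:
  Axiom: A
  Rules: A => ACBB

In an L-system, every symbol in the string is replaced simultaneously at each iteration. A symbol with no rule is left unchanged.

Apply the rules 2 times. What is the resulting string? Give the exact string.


Answer: ACBBCBB

Derivation:
Step 0: A
Step 1: ACBB
Step 2: ACBBCBB


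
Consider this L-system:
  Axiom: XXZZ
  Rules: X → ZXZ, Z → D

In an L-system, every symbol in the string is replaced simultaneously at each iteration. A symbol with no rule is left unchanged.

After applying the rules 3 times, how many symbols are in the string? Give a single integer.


Step 0: length = 4
Step 1: length = 8
Step 2: length = 12
Step 3: length = 16

Answer: 16


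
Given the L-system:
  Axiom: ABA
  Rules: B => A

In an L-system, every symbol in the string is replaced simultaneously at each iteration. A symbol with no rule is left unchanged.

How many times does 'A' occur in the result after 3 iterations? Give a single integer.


Step 0: ABA  (2 'A')
Step 1: AAA  (3 'A')
Step 2: AAA  (3 'A')
Step 3: AAA  (3 'A')

Answer: 3


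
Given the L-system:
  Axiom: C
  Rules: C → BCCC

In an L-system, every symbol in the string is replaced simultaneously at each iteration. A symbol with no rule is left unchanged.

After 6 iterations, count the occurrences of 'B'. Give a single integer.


Step 0: length=1, 'B' count=0
Step 1: length=4, 'B' count=1
Step 2: length=13, 'B' count=4
Step 3: length=40, 'B' count=13
Step 4: length=121, 'B' count=40
Step 5: length=364, 'B' count=121
Step 6: length=1093, 'B' count=364
Final string: BBBBBBCCCBCCCBCCCBBCCCBCCCBCCCBBCCCBCCCBCCCBBBCCCBCCCBCCCBBCCCBCCCBCCCBBCCCBCCCBCCCBBBCCCBCCCBCCCBBCCCBCCCBCCCBBCCCBCCCBCCCBBBBCCCBCCCBCCCBBCCCBCCCBCCCBBCCCBCCCBCCCBBBCCCBCCCBCCCBBCCCBCCCBCCCBBCCCBCCCBCCCBBBCCCBCCCBCCCBBCCCBCCCBCCCBBCCCBCCCBCCCBBBBCCCBCCCBCCCBBCCCBCCCBCCCBBCCCBCCCBCCCBBBCCCBCCCBCCCBBCCCBCCCBCCCBBCCCBCCCBCCCBBBCCCBCCCBCCCBBCCCBCCCBCCCBBCCCBCCCBCCCBBBBBCCCBCCCBCCCBBCCCBCCCBCCCBBCCCBCCCBCCCBBBCCCBCCCBCCCBBCCCBCCCBCCCBBCCCBCCCBCCCBBBCCCBCCCBCCCBBCCCBCCCBCCCBBCCCBCCCBCCCBBBBCCCBCCCBCCCBBCCCBCCCBCCCBBCCCBCCCBCCCBBBCCCBCCCBCCCBBCCCBCCCBCCCBBCCCBCCCBCCCBBBCCCBCCCBCCCBBCCCBCCCBCCCBBCCCBCCCBCCCBBBBCCCBCCCBCCCBBCCCBCCCBCCCBBCCCBCCCBCCCBBBCCCBCCCBCCCBBCCCBCCCBCCCBBCCCBCCCBCCCBBBCCCBCCCBCCCBBCCCBCCCBCCCBBCCCBCCCBCCCBBBBBCCCBCCCBCCCBBCCCBCCCBCCCBBCCCBCCCBCCCBBBCCCBCCCBCCCBBCCCBCCCBCCCBBCCCBCCCBCCCBBBCCCBCCCBCCCBBCCCBCCCBCCCBBCCCBCCCBCCCBBBBCCCBCCCBCCCBBCCCBCCCBCCCBBCCCBCCCBCCCBBBCCCBCCCBCCCBBCCCBCCCBCCCBBCCCBCCCBCCCBBBCCCBCCCBCCCBBCCCBCCCBCCCBBCCCBCCCBCCCBBBBCCCBCCCBCCCBBCCCBCCCBCCCBBCCCBCCCBCCCBBBCCCBCCCBCCCBBCCCBCCCBCCCBBCCCBCCCBCCCBBBCCCBCCCBCCCBBCCCBCCCBCCCBBCCCBCCCBCCC

Answer: 364


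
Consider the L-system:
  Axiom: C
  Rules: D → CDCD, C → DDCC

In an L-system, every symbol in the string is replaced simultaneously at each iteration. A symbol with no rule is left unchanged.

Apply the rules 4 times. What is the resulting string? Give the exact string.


Answer: CDCDCDCDDDCCDDCCDDCCCDCDDDCCCDCDCDCDCDCDDDCCDDCCDDCCCDCDDDCCCDCDCDCDCDCDDDCCDDCCDDCCCDCDDDCCCDCDCDCDCDCDDDCCDDCCDDCCCDCDDDCCCDCDDDCCCDCDDDCCCDCDDDCCCDCDDDCCCDCDCDCDCDCDDDCCDDCCCDCDCDCDDDCCDDCCDDCCCDCDDDCCCDCDDDCCCDCDDDCCCDCDCDCDCDCDDDCCDDCCCDCDCDCDDDCCDDCC

Derivation:
Step 0: C
Step 1: DDCC
Step 2: CDCDCDCDDDCCDDCC
Step 3: DDCCCDCDDDCCCDCDDDCCCDCDDDCCCDCDCDCDCDCDDDCCDDCCCDCDCDCDDDCCDDCC
Step 4: CDCDCDCDDDCCDDCCDDCCCDCDDDCCCDCDCDCDCDCDDDCCDDCCDDCCCDCDDDCCCDCDCDCDCDCDDDCCDDCCDDCCCDCDDDCCCDCDCDCDCDCDDDCCDDCCDDCCCDCDDDCCCDCDDDCCCDCDDDCCCDCDDDCCCDCDDDCCCDCDCDCDCDCDDDCCDDCCCDCDCDCDDDCCDDCCDDCCCDCDDDCCCDCDDDCCCDCDDDCCCDCDCDCDCDCDDDCCDDCCCDCDCDCDDDCCDDCC


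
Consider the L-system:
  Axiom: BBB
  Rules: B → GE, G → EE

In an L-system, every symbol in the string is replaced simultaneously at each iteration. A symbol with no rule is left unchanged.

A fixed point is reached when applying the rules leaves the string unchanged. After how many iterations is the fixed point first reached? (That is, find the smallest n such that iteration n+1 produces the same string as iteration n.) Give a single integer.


Step 0: BBB
Step 1: GEGEGE
Step 2: EEEEEEEEE
Step 3: EEEEEEEEE  (unchanged — fixed point at step 2)

Answer: 2


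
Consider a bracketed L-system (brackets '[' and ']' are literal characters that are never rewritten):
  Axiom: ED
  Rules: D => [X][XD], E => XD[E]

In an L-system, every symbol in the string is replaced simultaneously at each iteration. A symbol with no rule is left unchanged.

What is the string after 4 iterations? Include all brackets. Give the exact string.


Answer: X[X][X[X][X[X][XD]]][X[X][X[X][XD]][X[X][XD][XD[E]]]][X][X[X][X[X][X[X][XD]]]]

Derivation:
Step 0: ED
Step 1: XD[E][X][XD]
Step 2: X[X][XD][XD[E]][X][X[X][XD]]
Step 3: X[X][X[X][XD]][X[X][XD][XD[E]]][X][X[X][X[X][XD]]]
Step 4: X[X][X[X][X[X][XD]]][X[X][X[X][XD]][X[X][XD][XD[E]]]][X][X[X][X[X][X[X][XD]]]]


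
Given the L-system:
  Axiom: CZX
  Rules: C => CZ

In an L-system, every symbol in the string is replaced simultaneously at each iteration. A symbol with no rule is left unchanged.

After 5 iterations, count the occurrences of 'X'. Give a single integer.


Step 0: CZX  (1 'X')
Step 1: CZZX  (1 'X')
Step 2: CZZZX  (1 'X')
Step 3: CZZZZX  (1 'X')
Step 4: CZZZZZX  (1 'X')
Step 5: CZZZZZZX  (1 'X')

Answer: 1


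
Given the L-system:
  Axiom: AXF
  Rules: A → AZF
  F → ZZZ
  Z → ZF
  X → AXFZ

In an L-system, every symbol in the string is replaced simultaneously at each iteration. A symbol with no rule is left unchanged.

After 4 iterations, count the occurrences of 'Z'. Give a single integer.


Answer: 101

Derivation:
Step 0: AXF  (0 'Z')
Step 1: AZFAXFZZZZ  (5 'Z')
Step 2: AZFZFZZZAZFAXFZZZZZFZFZFZF  (14 'Z')
Step 3: AZFZFZZZZFZZZZFZFZFAZFZFZZZAZFAXFZZZZZFZFZFZFZFZZZZFZZZZFZZZZFZZZ  (42 'Z')
Step 4: AZFZFZZZZFZZZZFZFZFZFZZZZFZFZFZFZZZZFZZZZFZZZAZFZFZZZZFZZZZFZFZFAZFZFZZZAZFAXFZZZZZFZFZFZFZFZZZZFZZZZFZZZZFZZZZFZZZZFZFZFZFZZZZFZFZFZFZZZZFZFZFZFZZZZFZFZF  (101 'Z')


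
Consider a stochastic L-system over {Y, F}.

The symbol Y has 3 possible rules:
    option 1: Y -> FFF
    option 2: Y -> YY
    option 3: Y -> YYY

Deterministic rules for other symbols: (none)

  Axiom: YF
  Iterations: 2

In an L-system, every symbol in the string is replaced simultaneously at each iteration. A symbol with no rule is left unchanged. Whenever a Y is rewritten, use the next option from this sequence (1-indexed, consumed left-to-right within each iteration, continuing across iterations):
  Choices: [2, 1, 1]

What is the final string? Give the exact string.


Answer: FFFFFFF

Derivation:
Step 0: YF
Step 1: YYF  (used choices [2])
Step 2: FFFFFFF  (used choices [1, 1])


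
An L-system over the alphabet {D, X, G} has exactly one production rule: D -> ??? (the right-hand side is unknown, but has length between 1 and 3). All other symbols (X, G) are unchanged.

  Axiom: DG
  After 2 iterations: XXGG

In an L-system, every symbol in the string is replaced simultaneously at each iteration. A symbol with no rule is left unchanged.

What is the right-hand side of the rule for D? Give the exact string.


Answer: XXG

Derivation:
Trying D -> XXG:
  Step 0: DG
  Step 1: XXGG
  Step 2: XXGG
Matches the given result.


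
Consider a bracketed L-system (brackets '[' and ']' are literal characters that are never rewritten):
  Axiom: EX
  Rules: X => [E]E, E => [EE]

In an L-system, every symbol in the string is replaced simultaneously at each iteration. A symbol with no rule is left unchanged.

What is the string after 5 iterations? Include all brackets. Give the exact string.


Step 0: EX
Step 1: [EE][E]E
Step 2: [[EE][EE]][[EE]][EE]
Step 3: [[[EE][EE]][[EE][EE]]][[[EE][EE]]][[EE][EE]]
Step 4: [[[[EE][EE]][[EE][EE]]][[[EE][EE]][[EE][EE]]]][[[[EE][EE]][[EE][EE]]]][[[EE][EE]][[EE][EE]]]
Step 5: [[[[[EE][EE]][[EE][EE]]][[[EE][EE]][[EE][EE]]]][[[[EE][EE]][[EE][EE]]][[[EE][EE]][[EE][EE]]]]][[[[[EE][EE]][[EE][EE]]][[[EE][EE]][[EE][EE]]]]][[[[EE][EE]][[EE][EE]]][[[EE][EE]][[EE][EE]]]]

Answer: [[[[[EE][EE]][[EE][EE]]][[[EE][EE]][[EE][EE]]]][[[[EE][EE]][[EE][EE]]][[[EE][EE]][[EE][EE]]]]][[[[[EE][EE]][[EE][EE]]][[[EE][EE]][[EE][EE]]]]][[[[EE][EE]][[EE][EE]]][[[EE][EE]][[EE][EE]]]]


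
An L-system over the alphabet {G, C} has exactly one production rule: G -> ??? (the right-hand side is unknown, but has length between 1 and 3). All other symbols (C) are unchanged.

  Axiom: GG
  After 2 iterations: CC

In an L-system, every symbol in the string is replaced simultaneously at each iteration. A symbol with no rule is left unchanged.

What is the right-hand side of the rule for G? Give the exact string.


Trying G -> C:
  Step 0: GG
  Step 1: CC
  Step 2: CC
Matches the given result.

Answer: C


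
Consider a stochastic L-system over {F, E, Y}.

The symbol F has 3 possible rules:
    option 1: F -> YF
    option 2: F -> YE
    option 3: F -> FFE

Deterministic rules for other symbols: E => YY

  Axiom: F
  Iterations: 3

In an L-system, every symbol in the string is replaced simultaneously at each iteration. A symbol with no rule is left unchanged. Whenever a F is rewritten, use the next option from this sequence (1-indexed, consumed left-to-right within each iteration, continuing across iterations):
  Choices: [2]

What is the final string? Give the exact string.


Step 0: F
Step 1: YE  (used choices [2])
Step 2: YYY  (used choices [])
Step 3: YYY  (used choices [])

Answer: YYY


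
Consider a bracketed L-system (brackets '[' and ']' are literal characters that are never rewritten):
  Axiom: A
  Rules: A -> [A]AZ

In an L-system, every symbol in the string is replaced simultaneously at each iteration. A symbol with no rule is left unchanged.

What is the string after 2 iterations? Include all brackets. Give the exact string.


Answer: [[A]AZ][A]AZZ

Derivation:
Step 0: A
Step 1: [A]AZ
Step 2: [[A]AZ][A]AZZ


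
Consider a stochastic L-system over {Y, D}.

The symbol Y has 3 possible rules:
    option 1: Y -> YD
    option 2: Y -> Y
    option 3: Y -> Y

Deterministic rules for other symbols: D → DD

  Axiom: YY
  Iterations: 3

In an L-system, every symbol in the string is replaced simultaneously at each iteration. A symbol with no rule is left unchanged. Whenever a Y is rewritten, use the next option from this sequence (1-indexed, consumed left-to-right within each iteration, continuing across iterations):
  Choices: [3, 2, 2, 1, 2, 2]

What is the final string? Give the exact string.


Step 0: YY
Step 1: YY  (used choices [3, 2])
Step 2: YYD  (used choices [2, 1])
Step 3: YYDD  (used choices [2, 2])

Answer: YYDD


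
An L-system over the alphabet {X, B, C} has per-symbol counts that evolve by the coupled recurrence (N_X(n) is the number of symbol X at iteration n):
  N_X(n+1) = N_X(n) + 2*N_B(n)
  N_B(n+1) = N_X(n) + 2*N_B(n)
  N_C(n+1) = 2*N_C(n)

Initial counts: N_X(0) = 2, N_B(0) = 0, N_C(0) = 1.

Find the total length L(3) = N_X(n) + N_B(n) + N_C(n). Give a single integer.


Step 0: N_X=2, N_B=0, N_C=1, L=3
Step 1: N_X=2, N_B=2, N_C=2, L=6
Step 2: N_X=6, N_B=6, N_C=4, L=16
Step 3: N_X=18, N_B=18, N_C=8, L=44

Answer: 44


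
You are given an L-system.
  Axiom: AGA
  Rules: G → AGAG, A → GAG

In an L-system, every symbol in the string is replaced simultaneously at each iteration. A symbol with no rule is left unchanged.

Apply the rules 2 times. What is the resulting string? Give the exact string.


Step 0: AGA
Step 1: GAGAGAGGAG
Step 2: AGAGGAGAGAGGAGAGAGGAGAGAGAGAGGAGAGAG

Answer: AGAGGAGAGAGGAGAGAGGAGAGAGAGAGGAGAGAG


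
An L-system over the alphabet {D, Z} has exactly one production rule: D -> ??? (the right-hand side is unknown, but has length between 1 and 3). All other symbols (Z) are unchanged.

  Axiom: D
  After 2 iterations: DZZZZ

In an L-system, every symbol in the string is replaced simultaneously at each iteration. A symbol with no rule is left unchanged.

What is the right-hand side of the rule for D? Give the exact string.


Trying D -> DZZ:
  Step 0: D
  Step 1: DZZ
  Step 2: DZZZZ
Matches the given result.

Answer: DZZ


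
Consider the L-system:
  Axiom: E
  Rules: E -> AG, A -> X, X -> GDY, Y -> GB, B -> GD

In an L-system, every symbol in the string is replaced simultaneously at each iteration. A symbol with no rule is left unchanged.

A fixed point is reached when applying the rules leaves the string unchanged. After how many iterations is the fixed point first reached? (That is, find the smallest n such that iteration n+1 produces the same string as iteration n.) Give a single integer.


Step 0: E
Step 1: AG
Step 2: XG
Step 3: GDYG
Step 4: GDGBG
Step 5: GDGGDG
Step 6: GDGGDG  (unchanged — fixed point at step 5)

Answer: 5


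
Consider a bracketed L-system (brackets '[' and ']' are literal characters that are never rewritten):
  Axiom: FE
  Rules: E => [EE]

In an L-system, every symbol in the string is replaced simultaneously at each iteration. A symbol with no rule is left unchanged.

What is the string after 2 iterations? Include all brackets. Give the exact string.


Step 0: FE
Step 1: F[EE]
Step 2: F[[EE][EE]]

Answer: F[[EE][EE]]


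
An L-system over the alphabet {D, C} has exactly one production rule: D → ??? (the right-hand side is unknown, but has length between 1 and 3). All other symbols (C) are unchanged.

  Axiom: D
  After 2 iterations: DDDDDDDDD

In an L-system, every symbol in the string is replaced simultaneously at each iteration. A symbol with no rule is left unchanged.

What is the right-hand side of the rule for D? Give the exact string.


Answer: DDD

Derivation:
Trying D → DDD:
  Step 0: D
  Step 1: DDD
  Step 2: DDDDDDDDD
Matches the given result.


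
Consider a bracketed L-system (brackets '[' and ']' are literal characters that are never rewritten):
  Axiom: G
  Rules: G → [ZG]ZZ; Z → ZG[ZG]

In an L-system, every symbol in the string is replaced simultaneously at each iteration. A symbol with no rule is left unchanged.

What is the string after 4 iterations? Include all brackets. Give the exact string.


Answer: [ZG[ZG][ZG]ZZ[ZG[ZG][ZG]ZZ][ZG[ZG][ZG]ZZ]ZG[ZG]ZG[ZG][ZG[ZG][ZG]ZZ[ZG[ZG][ZG]ZZ][ZG[ZG][ZG]ZZ]ZG[ZG]ZG[ZG]][ZG[ZG][ZG]ZZ[ZG[ZG][ZG]ZZ][ZG[ZG][ZG]ZZ]ZG[ZG]ZG[ZG]]ZG[ZG][ZG]ZZ[ZG[ZG][ZG]ZZ]ZG[ZG][ZG]ZZ[ZG[ZG][ZG]ZZ]]ZG[ZG][ZG]ZZ[ZG[ZG][ZG]ZZ][ZG[ZG][ZG]ZZ]ZG[ZG]ZG[ZG][ZG[ZG][ZG]ZZ[ZG[ZG][ZG]ZZ][ZG[ZG][ZG]ZZ]ZG[ZG]ZG[ZG]]ZG[ZG][ZG]ZZ[ZG[ZG][ZG]ZZ][ZG[ZG][ZG]ZZ]ZG[ZG]ZG[ZG][ZG[ZG][ZG]ZZ[ZG[ZG][ZG]ZZ][ZG[ZG][ZG]ZZ]ZG[ZG]ZG[ZG]]

Derivation:
Step 0: G
Step 1: [ZG]ZZ
Step 2: [ZG[ZG][ZG]ZZ]ZG[ZG]ZG[ZG]
Step 3: [ZG[ZG][ZG]ZZ[ZG[ZG][ZG]ZZ][ZG[ZG][ZG]ZZ]ZG[ZG]ZG[ZG]]ZG[ZG][ZG]ZZ[ZG[ZG][ZG]ZZ]ZG[ZG][ZG]ZZ[ZG[ZG][ZG]ZZ]
Step 4: [ZG[ZG][ZG]ZZ[ZG[ZG][ZG]ZZ][ZG[ZG][ZG]ZZ]ZG[ZG]ZG[ZG][ZG[ZG][ZG]ZZ[ZG[ZG][ZG]ZZ][ZG[ZG][ZG]ZZ]ZG[ZG]ZG[ZG]][ZG[ZG][ZG]ZZ[ZG[ZG][ZG]ZZ][ZG[ZG][ZG]ZZ]ZG[ZG]ZG[ZG]]ZG[ZG][ZG]ZZ[ZG[ZG][ZG]ZZ]ZG[ZG][ZG]ZZ[ZG[ZG][ZG]ZZ]]ZG[ZG][ZG]ZZ[ZG[ZG][ZG]ZZ][ZG[ZG][ZG]ZZ]ZG[ZG]ZG[ZG][ZG[ZG][ZG]ZZ[ZG[ZG][ZG]ZZ][ZG[ZG][ZG]ZZ]ZG[ZG]ZG[ZG]]ZG[ZG][ZG]ZZ[ZG[ZG][ZG]ZZ][ZG[ZG][ZG]ZZ]ZG[ZG]ZG[ZG][ZG[ZG][ZG]ZZ[ZG[ZG][ZG]ZZ][ZG[ZG][ZG]ZZ]ZG[ZG]ZG[ZG]]


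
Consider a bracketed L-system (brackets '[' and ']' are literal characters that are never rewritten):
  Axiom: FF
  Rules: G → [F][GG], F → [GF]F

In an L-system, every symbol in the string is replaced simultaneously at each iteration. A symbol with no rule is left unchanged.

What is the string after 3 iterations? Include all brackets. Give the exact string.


Step 0: FF
Step 1: [GF]F[GF]F
Step 2: [[F][GG][GF]F][GF]F[[F][GG][GF]F][GF]F
Step 3: [[[GF]F][[F][GG][F][GG]][[F][GG][GF]F][GF]F][[F][GG][GF]F][GF]F[[[GF]F][[F][GG][F][GG]][[F][GG][GF]F][GF]F][[F][GG][GF]F][GF]F

Answer: [[[GF]F][[F][GG][F][GG]][[F][GG][GF]F][GF]F][[F][GG][GF]F][GF]F[[[GF]F][[F][GG][F][GG]][[F][GG][GF]F][GF]F][[F][GG][GF]F][GF]F


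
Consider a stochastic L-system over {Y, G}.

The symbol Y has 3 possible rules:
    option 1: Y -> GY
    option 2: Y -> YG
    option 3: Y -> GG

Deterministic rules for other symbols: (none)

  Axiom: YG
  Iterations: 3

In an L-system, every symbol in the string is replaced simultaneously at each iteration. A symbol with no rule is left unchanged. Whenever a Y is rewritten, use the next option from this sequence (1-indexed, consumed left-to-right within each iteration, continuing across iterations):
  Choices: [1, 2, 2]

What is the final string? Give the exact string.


Answer: GYGGG

Derivation:
Step 0: YG
Step 1: GYG  (used choices [1])
Step 2: GYGG  (used choices [2])
Step 3: GYGGG  (used choices [2])


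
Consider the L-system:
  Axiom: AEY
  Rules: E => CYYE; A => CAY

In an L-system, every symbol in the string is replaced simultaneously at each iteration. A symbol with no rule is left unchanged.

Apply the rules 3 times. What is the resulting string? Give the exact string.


Step 0: AEY
Step 1: CAYCYYEY
Step 2: CCAYYCYYCYYEY
Step 3: CCCAYYYCYYCYYCYYEY

Answer: CCCAYYYCYYCYYCYYEY


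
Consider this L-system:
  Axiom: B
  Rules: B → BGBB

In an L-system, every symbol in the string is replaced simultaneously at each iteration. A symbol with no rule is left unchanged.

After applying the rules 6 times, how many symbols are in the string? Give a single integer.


Answer: 1093

Derivation:
Step 0: length = 1
Step 1: length = 4
Step 2: length = 13
Step 3: length = 40
Step 4: length = 121
Step 5: length = 364
Step 6: length = 1093


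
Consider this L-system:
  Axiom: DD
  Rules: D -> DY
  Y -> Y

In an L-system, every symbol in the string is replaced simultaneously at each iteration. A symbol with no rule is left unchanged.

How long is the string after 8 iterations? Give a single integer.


Step 0: length = 2
Step 1: length = 4
Step 2: length = 6
Step 3: length = 8
Step 4: length = 10
Step 5: length = 12
Step 6: length = 14
Step 7: length = 16
Step 8: length = 18

Answer: 18


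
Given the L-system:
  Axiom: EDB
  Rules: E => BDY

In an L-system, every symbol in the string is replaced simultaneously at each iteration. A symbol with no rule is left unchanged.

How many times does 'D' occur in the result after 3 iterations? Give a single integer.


Answer: 2

Derivation:
Step 0: EDB  (1 'D')
Step 1: BDYDB  (2 'D')
Step 2: BDYDB  (2 'D')
Step 3: BDYDB  (2 'D')


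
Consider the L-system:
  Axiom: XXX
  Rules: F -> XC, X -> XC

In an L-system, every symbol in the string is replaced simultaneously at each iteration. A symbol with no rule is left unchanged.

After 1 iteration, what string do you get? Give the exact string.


Step 0: XXX
Step 1: XCXCXC

Answer: XCXCXC


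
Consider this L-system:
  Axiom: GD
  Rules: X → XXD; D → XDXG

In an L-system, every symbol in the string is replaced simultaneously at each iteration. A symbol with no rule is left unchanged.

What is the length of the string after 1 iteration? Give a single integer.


Answer: 5

Derivation:
Step 0: length = 2
Step 1: length = 5


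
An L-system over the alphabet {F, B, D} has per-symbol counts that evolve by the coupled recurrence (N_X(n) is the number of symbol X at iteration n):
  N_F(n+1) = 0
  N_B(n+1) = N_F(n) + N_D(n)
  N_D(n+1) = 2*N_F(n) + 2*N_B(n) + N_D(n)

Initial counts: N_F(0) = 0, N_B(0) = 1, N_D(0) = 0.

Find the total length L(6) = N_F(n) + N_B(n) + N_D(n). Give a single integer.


Step 0: N_F=0, N_B=1, N_D=0, L=1
Step 1: N_F=0, N_B=0, N_D=2, L=2
Step 2: N_F=0, N_B=2, N_D=2, L=4
Step 3: N_F=0, N_B=2, N_D=6, L=8
Step 4: N_F=0, N_B=6, N_D=10, L=16
Step 5: N_F=0, N_B=10, N_D=22, L=32
Step 6: N_F=0, N_B=22, N_D=42, L=64

Answer: 64


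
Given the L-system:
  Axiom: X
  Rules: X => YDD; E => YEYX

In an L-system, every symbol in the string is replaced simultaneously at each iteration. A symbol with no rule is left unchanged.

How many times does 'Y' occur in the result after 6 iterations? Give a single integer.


Step 0: X  (0 'Y')
Step 1: YDD  (1 'Y')
Step 2: YDD  (1 'Y')
Step 3: YDD  (1 'Y')
Step 4: YDD  (1 'Y')
Step 5: YDD  (1 'Y')
Step 6: YDD  (1 'Y')

Answer: 1


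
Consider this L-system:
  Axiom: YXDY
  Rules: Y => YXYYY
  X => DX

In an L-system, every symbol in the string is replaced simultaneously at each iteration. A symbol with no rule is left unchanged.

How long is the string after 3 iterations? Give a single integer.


Step 0: length = 4
Step 1: length = 13
Step 2: length = 48
Step 3: length = 187

Answer: 187


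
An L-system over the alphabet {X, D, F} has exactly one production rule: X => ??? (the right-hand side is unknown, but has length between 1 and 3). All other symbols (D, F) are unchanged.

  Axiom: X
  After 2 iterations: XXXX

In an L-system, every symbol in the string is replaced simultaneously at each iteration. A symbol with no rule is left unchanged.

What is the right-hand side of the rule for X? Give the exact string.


Answer: XX

Derivation:
Trying X => XX:
  Step 0: X
  Step 1: XX
  Step 2: XXXX
Matches the given result.


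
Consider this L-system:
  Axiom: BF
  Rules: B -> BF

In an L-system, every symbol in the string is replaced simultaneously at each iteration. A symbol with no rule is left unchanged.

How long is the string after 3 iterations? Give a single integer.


Answer: 5

Derivation:
Step 0: length = 2
Step 1: length = 3
Step 2: length = 4
Step 3: length = 5


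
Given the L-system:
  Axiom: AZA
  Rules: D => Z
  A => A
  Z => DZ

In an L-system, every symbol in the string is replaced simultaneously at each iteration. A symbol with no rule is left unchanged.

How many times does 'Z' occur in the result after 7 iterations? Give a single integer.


Answer: 21

Derivation:
Step 0: AZA  (1 'Z')
Step 1: ADZA  (1 'Z')
Step 2: AZDZA  (2 'Z')
Step 3: ADZZDZA  (3 'Z')
Step 4: AZDZDZZDZA  (5 'Z')
Step 5: ADZZDZZDZDZZDZA  (8 'Z')
Step 6: AZDZDZZDZDZZDZZDZDZZDZA  (13 'Z')
Step 7: ADZZDZZDZDZZDZZDZDZZDZDZZDZZDZDZZDZA  (21 'Z')


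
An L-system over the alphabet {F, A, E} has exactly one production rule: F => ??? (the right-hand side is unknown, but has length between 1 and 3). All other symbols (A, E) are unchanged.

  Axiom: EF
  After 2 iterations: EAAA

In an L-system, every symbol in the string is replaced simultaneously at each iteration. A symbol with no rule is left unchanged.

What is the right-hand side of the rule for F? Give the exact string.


Trying F => AAA:
  Step 0: EF
  Step 1: EAAA
  Step 2: EAAA
Matches the given result.

Answer: AAA


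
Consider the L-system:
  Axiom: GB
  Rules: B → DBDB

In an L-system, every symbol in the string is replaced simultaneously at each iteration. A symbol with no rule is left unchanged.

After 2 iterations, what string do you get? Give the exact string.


Answer: GDDBDBDDBDB

Derivation:
Step 0: GB
Step 1: GDBDB
Step 2: GDDBDBDDBDB


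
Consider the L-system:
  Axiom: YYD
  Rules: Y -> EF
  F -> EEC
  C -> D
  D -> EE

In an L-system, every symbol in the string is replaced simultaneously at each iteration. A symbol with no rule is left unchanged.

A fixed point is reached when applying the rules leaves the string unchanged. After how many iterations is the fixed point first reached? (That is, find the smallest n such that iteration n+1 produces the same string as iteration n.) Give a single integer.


Step 0: YYD
Step 1: EFEFEE
Step 2: EEECEEECEE
Step 3: EEEDEEEDEE
Step 4: EEEEEEEEEEEE
Step 5: EEEEEEEEEEEE  (unchanged — fixed point at step 4)

Answer: 4


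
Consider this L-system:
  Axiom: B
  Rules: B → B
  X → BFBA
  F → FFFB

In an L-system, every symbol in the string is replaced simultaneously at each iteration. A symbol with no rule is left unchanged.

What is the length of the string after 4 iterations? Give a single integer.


Answer: 1

Derivation:
Step 0: length = 1
Step 1: length = 1
Step 2: length = 1
Step 3: length = 1
Step 4: length = 1


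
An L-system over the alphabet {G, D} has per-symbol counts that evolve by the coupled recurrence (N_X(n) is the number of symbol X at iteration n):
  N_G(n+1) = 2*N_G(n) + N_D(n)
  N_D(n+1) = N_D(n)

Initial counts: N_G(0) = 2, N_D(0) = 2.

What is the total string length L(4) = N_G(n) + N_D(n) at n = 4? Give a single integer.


Answer: 64

Derivation:
Step 0: N_G=2, N_D=2, L=4
Step 1: N_G=6, N_D=2, L=8
Step 2: N_G=14, N_D=2, L=16
Step 3: N_G=30, N_D=2, L=32
Step 4: N_G=62, N_D=2, L=64


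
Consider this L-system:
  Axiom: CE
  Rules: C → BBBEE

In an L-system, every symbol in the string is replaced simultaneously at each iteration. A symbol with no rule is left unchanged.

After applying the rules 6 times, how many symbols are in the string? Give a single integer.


Answer: 6

Derivation:
Step 0: length = 2
Step 1: length = 6
Step 2: length = 6
Step 3: length = 6
Step 4: length = 6
Step 5: length = 6
Step 6: length = 6


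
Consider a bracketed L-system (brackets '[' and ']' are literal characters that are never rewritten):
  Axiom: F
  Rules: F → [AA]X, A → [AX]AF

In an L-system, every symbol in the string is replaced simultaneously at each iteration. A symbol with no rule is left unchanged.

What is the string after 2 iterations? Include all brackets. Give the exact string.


Answer: [[AX]AF[AX]AF]X

Derivation:
Step 0: F
Step 1: [AA]X
Step 2: [[AX]AF[AX]AF]X


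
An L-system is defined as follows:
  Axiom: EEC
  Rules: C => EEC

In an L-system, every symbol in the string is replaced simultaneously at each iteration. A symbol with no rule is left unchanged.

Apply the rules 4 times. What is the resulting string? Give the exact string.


Step 0: EEC
Step 1: EEEEC
Step 2: EEEEEEC
Step 3: EEEEEEEEC
Step 4: EEEEEEEEEEC

Answer: EEEEEEEEEEC


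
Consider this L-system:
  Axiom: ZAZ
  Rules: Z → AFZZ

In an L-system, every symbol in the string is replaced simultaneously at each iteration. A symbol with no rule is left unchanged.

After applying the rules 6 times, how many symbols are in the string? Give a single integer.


Step 0: length = 3
Step 1: length = 9
Step 2: length = 21
Step 3: length = 45
Step 4: length = 93
Step 5: length = 189
Step 6: length = 381

Answer: 381


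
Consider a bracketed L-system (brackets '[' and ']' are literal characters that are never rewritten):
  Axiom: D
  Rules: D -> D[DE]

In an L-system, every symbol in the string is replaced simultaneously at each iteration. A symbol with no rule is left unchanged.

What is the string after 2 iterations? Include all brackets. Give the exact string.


Step 0: D
Step 1: D[DE]
Step 2: D[DE][D[DE]E]

Answer: D[DE][D[DE]E]


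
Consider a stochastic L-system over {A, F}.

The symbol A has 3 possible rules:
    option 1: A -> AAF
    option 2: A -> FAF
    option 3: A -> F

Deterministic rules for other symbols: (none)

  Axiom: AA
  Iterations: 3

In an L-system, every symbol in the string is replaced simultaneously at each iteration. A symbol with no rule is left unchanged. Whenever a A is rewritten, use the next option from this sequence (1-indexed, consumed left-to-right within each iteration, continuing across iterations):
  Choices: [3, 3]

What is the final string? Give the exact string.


Answer: FF

Derivation:
Step 0: AA
Step 1: FF  (used choices [3, 3])
Step 2: FF  (used choices [])
Step 3: FF  (used choices [])


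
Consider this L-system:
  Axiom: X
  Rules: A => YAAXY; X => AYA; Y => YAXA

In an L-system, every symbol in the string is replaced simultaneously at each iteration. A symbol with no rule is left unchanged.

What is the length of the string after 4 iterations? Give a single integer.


Answer: 253

Derivation:
Step 0: length = 1
Step 1: length = 3
Step 2: length = 14
Step 3: length = 59
Step 4: length = 253


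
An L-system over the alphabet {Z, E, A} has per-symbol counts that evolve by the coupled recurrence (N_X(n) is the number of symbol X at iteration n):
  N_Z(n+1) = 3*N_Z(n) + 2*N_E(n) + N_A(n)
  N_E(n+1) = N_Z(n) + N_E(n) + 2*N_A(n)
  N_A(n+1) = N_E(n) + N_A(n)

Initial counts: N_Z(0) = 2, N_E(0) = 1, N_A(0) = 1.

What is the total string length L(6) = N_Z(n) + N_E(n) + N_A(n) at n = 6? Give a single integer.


Step 0: N_Z=2, N_E=1, N_A=1, L=4
Step 1: N_Z=9, N_E=5, N_A=2, L=16
Step 2: N_Z=39, N_E=18, N_A=7, L=64
Step 3: N_Z=160, N_E=71, N_A=25, L=256
Step 4: N_Z=647, N_E=281, N_A=96, L=1024
Step 5: N_Z=2599, N_E=1120, N_A=377, L=4096
Step 6: N_Z=10414, N_E=4473, N_A=1497, L=16384

Answer: 16384


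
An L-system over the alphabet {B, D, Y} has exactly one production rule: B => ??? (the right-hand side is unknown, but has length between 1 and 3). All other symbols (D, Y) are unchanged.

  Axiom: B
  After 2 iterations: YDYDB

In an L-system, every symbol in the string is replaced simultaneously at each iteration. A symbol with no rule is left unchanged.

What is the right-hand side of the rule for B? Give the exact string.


Answer: YDB

Derivation:
Trying B => YDB:
  Step 0: B
  Step 1: YDB
  Step 2: YDYDB
Matches the given result.


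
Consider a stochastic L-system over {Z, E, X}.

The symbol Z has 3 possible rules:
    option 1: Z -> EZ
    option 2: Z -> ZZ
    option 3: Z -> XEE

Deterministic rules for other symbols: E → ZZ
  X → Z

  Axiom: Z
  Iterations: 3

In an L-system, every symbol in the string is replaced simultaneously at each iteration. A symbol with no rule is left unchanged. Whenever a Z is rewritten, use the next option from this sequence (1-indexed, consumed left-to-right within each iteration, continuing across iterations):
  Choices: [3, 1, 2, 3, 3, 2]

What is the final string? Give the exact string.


Step 0: Z
Step 1: XEE  (used choices [3])
Step 2: ZZZZZ  (used choices [])
Step 3: EZZZXEEXEEZZ  (used choices [1, 2, 3, 3, 2])

Answer: EZZZXEEXEEZZ
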